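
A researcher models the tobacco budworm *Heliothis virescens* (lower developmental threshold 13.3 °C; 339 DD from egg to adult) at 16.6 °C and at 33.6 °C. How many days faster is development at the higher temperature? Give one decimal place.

At 16.6 °C: 339 / (16.6 − 13.3) = 339 / 3.3 = 102.727 d.
At 33.6 °C: 339 / (33.6 − 13.3) = 339 / 20.3 = 16.700 d.
Difference = |102.727 − 16.700| = 86.028 ≈ 86.0 days.

86.0 days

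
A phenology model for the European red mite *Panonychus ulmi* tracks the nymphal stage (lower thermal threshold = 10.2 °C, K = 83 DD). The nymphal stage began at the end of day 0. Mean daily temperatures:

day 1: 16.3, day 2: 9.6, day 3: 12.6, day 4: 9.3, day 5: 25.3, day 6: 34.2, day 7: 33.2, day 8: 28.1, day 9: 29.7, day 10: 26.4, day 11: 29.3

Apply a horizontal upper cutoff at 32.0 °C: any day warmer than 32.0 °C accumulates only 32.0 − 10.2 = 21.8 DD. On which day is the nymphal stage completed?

day 8

Daily DD above 10.2 °C (capped at 21.8): 6.1, 0.0, 2.4, 0.0, 15.1, 21.8, 21.8, 17.9, 19.5, 16.2, 19.1.
Cumulative: 6.1, 6.1, 8.5, 8.5, 23.6, 45.4, 67.2, 85.1, 104.6, 120.8, 139.9.
The total first reaches 83 DD on day 8.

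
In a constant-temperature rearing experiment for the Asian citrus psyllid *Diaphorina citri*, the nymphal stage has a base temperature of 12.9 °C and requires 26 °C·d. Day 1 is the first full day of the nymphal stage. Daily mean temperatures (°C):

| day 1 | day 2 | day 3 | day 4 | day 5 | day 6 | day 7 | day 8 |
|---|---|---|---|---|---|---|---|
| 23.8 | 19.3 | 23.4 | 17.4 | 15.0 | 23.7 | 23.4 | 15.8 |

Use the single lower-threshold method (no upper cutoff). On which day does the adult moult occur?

Daily DD above 12.9 °C: 10.9, 6.4, 10.5, 4.5, 2.1, 10.8, 10.5, 2.9.
Cumulative: 10.9, 17.3, 27.8, 32.3, 34.4, 45.2, 55.7, 58.6.
The total first reaches 26 DD on day 3.

day 3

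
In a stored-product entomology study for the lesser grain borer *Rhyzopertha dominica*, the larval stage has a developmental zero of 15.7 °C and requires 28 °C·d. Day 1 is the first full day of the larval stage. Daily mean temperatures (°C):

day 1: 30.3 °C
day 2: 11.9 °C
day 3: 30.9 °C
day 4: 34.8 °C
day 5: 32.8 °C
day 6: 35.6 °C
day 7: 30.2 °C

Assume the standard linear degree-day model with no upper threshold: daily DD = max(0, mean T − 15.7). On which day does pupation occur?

Daily DD above 15.7 °C: 14.6, 0.0, 15.2, 19.1, 17.1, 19.9, 14.5.
Cumulative: 14.6, 14.6, 29.8, 48.9, 66.0, 85.9, 100.4.
The total first reaches 28 DD on day 3.

day 3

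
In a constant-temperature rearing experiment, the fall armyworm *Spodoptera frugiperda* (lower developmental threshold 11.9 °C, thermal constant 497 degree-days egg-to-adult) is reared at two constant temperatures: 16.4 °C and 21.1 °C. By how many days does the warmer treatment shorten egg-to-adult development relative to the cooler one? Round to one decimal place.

56.4 days

At 16.4 °C: 497 / (16.4 − 11.9) = 497 / 4.5 = 110.444 d.
At 21.1 °C: 497 / (21.1 − 11.9) = 497 / 9.2 = 54.022 d.
Difference = |110.444 − 54.022| = 56.423 ≈ 56.4 days.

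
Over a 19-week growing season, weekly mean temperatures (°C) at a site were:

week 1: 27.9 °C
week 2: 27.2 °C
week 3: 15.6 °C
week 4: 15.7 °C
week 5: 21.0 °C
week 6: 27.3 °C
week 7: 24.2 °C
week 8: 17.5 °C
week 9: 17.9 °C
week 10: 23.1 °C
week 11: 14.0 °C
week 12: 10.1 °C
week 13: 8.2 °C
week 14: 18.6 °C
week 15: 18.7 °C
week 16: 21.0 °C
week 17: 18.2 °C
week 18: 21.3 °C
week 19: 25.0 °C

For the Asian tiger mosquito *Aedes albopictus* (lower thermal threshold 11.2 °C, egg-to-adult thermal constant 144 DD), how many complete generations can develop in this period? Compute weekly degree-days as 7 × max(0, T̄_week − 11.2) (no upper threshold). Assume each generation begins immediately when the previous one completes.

7 generations

Weekly DD (7 × max(0, T̄ − 11.2)): 116.9, 112.0, 30.8, 31.5, 68.6, 112.7, 91.0, 44.1, 46.9, 83.3, 19.6, 0.0, 0.0, 51.8, 52.5, 68.6, 49.0, 70.7, 96.6.
Season total = 1146.6 DD.
Complete generations = ⌊1146.6 / 144⌋ = 7.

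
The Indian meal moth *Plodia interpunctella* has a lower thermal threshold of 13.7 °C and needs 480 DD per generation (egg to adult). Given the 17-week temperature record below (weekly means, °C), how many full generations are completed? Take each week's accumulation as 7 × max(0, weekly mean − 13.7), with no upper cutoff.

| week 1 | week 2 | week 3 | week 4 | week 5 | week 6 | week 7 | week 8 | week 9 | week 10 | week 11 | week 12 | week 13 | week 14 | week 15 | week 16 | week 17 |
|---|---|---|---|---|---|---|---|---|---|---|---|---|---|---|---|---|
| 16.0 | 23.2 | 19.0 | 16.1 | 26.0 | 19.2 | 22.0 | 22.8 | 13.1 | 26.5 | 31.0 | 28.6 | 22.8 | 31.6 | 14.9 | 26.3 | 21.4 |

Weekly DD (7 × max(0, T̄ − 13.7)): 16.1, 66.5, 37.1, 16.8, 86.1, 38.5, 58.1, 63.7, 0.0, 89.6, 121.1, 104.3, 63.7, 125.3, 8.4, 88.2, 53.9.
Season total = 1037.4 DD.
Complete generations = ⌊1037.4 / 480⌋ = 2.

2 generations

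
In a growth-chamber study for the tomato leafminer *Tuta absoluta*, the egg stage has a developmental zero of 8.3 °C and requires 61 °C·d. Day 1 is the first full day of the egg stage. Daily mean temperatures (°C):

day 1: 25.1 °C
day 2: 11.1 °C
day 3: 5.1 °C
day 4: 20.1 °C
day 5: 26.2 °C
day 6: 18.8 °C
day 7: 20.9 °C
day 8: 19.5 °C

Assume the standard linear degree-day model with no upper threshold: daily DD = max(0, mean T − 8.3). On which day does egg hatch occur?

day 7

Daily DD above 8.3 °C: 16.8, 2.8, 0.0, 11.8, 17.9, 10.5, 12.6, 11.2.
Cumulative: 16.8, 19.6, 19.6, 31.4, 49.3, 59.8, 72.4, 83.6.
The total first reaches 61 DD on day 7.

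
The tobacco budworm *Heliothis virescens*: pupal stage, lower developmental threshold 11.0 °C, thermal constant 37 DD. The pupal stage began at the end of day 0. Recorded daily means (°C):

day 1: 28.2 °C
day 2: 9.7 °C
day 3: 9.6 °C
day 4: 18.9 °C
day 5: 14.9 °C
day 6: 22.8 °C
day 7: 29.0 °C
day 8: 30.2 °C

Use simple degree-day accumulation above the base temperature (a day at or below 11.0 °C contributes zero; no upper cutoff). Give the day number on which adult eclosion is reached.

Daily DD above 11.0 °C: 17.2, 0.0, 0.0, 7.9, 3.9, 11.8, 18.0, 19.2.
Cumulative: 17.2, 17.2, 17.2, 25.1, 29.0, 40.8, 58.8, 78.0.
The total first reaches 37 DD on day 6.

day 6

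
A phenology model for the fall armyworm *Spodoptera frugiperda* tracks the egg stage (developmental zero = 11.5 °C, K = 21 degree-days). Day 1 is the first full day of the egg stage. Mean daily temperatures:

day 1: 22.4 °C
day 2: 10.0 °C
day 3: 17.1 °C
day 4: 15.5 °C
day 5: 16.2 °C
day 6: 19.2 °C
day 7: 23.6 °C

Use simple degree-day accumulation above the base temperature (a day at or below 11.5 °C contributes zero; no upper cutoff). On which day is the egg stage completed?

day 5

Daily DD above 11.5 °C: 10.9, 0.0, 5.6, 4.0, 4.7, 7.7, 12.1.
Cumulative: 10.9, 10.9, 16.5, 20.5, 25.2, 32.9, 45.0.
The total first reaches 21 DD on day 5.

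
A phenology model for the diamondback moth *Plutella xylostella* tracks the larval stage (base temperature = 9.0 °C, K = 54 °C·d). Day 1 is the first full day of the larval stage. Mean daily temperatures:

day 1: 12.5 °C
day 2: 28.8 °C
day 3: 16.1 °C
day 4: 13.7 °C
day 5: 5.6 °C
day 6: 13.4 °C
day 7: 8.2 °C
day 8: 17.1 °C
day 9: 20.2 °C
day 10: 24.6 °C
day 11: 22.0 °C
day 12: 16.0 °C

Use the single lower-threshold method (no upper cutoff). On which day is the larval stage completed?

day 9

Daily DD above 9.0 °C: 3.5, 19.8, 7.1, 4.7, 0.0, 4.4, 0.0, 8.1, 11.2, 15.6, 13.0, 7.0.
Cumulative: 3.5, 23.3, 30.4, 35.1, 35.1, 39.5, 39.5, 47.6, 58.8, 74.4, 87.4, 94.4.
The total first reaches 54 DD on day 9.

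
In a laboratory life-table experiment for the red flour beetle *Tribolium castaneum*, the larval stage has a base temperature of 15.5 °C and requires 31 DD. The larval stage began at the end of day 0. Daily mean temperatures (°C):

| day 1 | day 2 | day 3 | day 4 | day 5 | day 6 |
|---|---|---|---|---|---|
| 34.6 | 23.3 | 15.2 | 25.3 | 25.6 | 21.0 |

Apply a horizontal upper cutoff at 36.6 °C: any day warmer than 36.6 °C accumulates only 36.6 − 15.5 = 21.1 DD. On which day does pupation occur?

Daily DD above 15.5 °C (capped at 21.1): 19.1, 7.8, 0.0, 9.8, 10.1, 5.5.
Cumulative: 19.1, 26.9, 26.9, 36.7, 46.8, 52.3.
The total first reaches 31 DD on day 4.

day 4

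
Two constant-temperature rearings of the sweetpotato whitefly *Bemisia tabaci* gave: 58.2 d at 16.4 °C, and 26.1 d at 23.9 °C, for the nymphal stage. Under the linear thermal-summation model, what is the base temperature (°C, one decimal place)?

Equal thermal constants: D₁(T₁ − T_b) = D₂(T₂ − T_b).
58.2·(16.4 − T_b) = 26.1·(23.9 − T_b)
T_b = (58.2·16.4 − 26.1·23.9) / (58.2 − 26.1) = 330.69 / 32.1 = 10.302 °C ≈ 10.3 °C.

10.3 °C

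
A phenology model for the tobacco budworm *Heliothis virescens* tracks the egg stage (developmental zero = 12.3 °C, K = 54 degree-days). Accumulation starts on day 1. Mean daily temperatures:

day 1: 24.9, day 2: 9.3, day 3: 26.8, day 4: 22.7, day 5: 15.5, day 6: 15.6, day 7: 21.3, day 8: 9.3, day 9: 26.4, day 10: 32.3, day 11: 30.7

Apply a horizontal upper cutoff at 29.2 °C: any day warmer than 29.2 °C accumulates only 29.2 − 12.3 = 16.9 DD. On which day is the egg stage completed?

Daily DD above 12.3 °C (capped at 16.9): 12.6, 0.0, 14.5, 10.4, 3.2, 3.3, 9.0, 0.0, 14.1, 16.9, 16.9.
Cumulative: 12.6, 12.6, 27.1, 37.5, 40.7, 44.0, 53.0, 53.0, 67.1, 84.0, 100.9.
The total first reaches 54 DD on day 9.

day 9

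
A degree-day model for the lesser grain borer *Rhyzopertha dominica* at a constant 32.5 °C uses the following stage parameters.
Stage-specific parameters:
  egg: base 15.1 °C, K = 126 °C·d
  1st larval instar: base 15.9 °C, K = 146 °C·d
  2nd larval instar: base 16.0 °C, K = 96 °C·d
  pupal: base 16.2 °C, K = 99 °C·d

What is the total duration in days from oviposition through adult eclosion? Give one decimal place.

27.9 days

egg: 126 / (32.5 − 15.1) = 126 / 17.4 = 7.241 d.
1st larval instar: 146 / (32.5 − 15.9) = 146 / 16.6 = 8.795 d.
2nd larval instar: 96 / (32.5 − 16.0) = 96 / 16.5 = 5.818 d.
pupal: 99 / (32.5 − 16.2) = 99 / 16.3 = 6.074 d.
Sum = 27.928 ≈ 27.9 days.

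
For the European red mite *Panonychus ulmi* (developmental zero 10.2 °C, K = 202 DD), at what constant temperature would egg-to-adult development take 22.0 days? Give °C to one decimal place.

19.4 °C

Required daily accumulation = 202 / 22.0 = 9.182 DD/day.
T = T_base + 9.182 = 10.2 + 9.182 = 19.382 ≈ 19.4 °C.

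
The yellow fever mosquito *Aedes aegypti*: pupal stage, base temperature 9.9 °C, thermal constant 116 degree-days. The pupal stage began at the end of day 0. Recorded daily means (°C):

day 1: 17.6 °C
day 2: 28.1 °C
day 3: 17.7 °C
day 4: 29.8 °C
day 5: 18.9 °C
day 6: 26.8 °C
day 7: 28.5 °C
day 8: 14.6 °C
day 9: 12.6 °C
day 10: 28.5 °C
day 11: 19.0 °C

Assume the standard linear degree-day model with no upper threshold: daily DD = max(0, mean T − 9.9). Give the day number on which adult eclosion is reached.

Daily DD above 9.9 °C: 7.7, 18.2, 7.8, 19.9, 9.0, 16.9, 18.6, 4.7, 2.7, 18.6, 9.1.
Cumulative: 7.7, 25.9, 33.7, 53.6, 62.6, 79.5, 98.1, 102.8, 105.5, 124.1, 133.2.
The total first reaches 116 DD on day 10.

day 10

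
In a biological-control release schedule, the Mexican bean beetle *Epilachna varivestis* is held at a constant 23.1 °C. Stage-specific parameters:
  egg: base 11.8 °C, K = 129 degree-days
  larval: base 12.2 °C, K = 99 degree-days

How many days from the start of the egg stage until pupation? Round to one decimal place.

20.5 days

egg: 129 / (23.1 − 11.8) = 129 / 11.3 = 11.416 d.
larval: 99 / (23.1 − 12.2) = 99 / 10.9 = 9.083 d.
Sum = 20.498 ≈ 20.5 days.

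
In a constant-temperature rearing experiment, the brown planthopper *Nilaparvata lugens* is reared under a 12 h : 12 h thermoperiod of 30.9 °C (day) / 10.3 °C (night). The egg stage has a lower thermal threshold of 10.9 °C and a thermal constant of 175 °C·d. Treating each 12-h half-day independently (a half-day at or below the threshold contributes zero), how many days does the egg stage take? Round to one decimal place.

Day half: max(0, 30.9 − 10.9) × 0.5 = 20.0 × 0.5 = 10.00 DD.
Night half: max(0, 10.3 − 10.9) × 0.5 = 0.0 × 0.5 = 0.00 DD.
Per 24 h: 10.00 DD/day.
Duration = 175 / 10.00 = 17.500 ≈ 17.5 days.

17.5 days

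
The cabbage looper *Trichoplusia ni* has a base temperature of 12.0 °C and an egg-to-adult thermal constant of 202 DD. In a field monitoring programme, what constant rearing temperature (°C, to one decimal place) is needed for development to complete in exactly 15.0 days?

Required daily accumulation = 202 / 15.0 = 13.467 DD/day.
T = T_base + 13.467 = 12.0 + 13.467 = 25.467 ≈ 25.5 °C.

25.5 °C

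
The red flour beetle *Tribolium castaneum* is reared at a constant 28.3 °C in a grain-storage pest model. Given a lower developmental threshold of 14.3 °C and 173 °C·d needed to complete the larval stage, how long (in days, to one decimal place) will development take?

12.4 days

Daily accumulation = 28.3 − 14.3 = 14.0 DD/day.
Duration = 173 / 14.0 = 12.357 ≈ 12.4 days.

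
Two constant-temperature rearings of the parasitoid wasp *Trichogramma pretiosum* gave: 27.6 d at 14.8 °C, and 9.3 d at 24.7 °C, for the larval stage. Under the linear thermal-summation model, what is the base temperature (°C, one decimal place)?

Linear rate model ⇒ the product D·(T − T_b) is constant across temperatures.
27.6·(14.8 − T_b) = 9.3·(24.7 − T_b)
T_b = (27.6·14.8 − 9.3·24.7) / (27.6 − 9.3) = 178.77 / 18.3 = 9.769 °C ≈ 9.8 °C.

9.8 °C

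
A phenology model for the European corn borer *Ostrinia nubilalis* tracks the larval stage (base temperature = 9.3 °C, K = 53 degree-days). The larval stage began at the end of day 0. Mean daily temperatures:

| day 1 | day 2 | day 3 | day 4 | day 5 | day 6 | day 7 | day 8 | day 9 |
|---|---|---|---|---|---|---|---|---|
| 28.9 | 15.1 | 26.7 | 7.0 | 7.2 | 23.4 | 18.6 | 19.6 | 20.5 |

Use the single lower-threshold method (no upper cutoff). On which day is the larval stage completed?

Daily DD above 9.3 °C: 19.6, 5.8, 17.4, 0.0, 0.0, 14.1, 9.3, 10.3, 11.2.
Cumulative: 19.6, 25.4, 42.8, 42.8, 42.8, 56.9, 66.2, 76.5, 87.7.
The total first reaches 53 DD on day 6.

day 6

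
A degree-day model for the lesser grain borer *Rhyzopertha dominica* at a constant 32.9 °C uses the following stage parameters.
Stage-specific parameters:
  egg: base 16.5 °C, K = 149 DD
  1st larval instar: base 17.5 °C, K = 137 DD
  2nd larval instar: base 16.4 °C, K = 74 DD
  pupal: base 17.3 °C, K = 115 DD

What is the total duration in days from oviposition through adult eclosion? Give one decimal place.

29.8 days

egg: 149 / (32.9 − 16.5) = 149 / 16.4 = 9.085 d.
1st larval instar: 137 / (32.9 − 17.5) = 137 / 15.4 = 8.896 d.
2nd larval instar: 74 / (32.9 − 16.4) = 74 / 16.5 = 4.485 d.
pupal: 115 / (32.9 − 17.3) = 115 / 15.6 = 7.372 d.
Sum = 29.838 ≈ 29.8 days.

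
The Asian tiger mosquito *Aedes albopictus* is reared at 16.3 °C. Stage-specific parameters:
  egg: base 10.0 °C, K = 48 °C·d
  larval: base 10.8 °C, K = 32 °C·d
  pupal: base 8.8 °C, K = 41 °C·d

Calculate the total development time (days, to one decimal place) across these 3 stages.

18.9 days

egg: 48 / (16.3 − 10.0) = 48 / 6.3 = 7.619 d.
larval: 32 / (16.3 − 10.8) = 32 / 5.5 = 5.818 d.
pupal: 41 / (16.3 − 8.8) = 41 / 7.5 = 5.467 d.
Sum = 18.904 ≈ 18.9 days.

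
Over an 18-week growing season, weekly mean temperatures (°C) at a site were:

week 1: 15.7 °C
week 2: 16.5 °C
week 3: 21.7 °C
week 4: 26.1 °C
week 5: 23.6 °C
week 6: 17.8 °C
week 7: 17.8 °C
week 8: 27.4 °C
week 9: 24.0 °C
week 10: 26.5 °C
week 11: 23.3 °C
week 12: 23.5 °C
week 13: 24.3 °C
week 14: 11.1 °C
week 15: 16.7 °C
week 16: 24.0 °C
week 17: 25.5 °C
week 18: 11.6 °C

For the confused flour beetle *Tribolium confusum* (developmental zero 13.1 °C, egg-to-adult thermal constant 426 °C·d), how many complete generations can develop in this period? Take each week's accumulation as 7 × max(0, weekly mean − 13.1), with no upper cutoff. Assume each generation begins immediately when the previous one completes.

Weekly DD (7 × max(0, T̄ − 13.1)): 18.2, 23.8, 60.2, 91.0, 73.5, 32.9, 32.9, 100.1, 76.3, 93.8, 71.4, 72.8, 78.4, 0.0, 25.2, 76.3, 86.8, 0.0.
Season total = 1013.6 DD.
Complete generations = ⌊1013.6 / 426⌋ = 2.

2 generations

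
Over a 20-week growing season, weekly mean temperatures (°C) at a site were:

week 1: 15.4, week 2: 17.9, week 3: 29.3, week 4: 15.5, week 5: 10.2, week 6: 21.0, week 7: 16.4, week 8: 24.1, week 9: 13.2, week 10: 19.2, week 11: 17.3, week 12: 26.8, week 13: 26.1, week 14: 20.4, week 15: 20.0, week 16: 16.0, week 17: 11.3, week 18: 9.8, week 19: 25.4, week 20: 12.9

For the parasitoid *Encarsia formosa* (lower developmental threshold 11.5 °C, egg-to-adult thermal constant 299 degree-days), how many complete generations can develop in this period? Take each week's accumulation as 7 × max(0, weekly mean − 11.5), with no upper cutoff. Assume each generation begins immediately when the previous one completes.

Weekly DD (7 × max(0, T̄ − 11.5)): 27.3, 44.8, 124.6, 28.0, 0.0, 66.5, 34.3, 88.2, 11.9, 53.9, 40.6, 107.1, 102.2, 62.3, 59.5, 31.5, 0.0, 0.0, 97.3, 9.8.
Season total = 989.8 DD.
Complete generations = ⌊989.8 / 299⌋ = 3.

3 generations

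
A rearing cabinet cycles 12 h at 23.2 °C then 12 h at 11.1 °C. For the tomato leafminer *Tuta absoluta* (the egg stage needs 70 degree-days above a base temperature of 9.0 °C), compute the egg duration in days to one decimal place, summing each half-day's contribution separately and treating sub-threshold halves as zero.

8.6 days

Day half: max(0, 23.2 − 9.0) × 0.5 = 14.2 × 0.5 = 7.10 DD.
Night half: max(0, 11.1 − 9.0) × 0.5 = 2.1 × 0.5 = 1.05 DD.
Per 24 h: 8.15 DD/day.
Duration = 70 / 8.15 = 8.589 ≈ 8.6 days.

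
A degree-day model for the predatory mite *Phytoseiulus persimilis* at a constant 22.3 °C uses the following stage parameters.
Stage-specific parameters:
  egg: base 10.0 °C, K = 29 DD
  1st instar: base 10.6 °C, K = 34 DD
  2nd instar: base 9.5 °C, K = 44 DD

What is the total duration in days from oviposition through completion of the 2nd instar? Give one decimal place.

egg: 29 / (22.3 − 10.0) = 29 / 12.3 = 2.358 d.
1st instar: 34 / (22.3 − 10.6) = 34 / 11.7 = 2.906 d.
2nd instar: 44 / (22.3 − 9.5) = 44 / 12.8 = 3.438 d.
Sum = 8.701 ≈ 8.7 days.

8.7 days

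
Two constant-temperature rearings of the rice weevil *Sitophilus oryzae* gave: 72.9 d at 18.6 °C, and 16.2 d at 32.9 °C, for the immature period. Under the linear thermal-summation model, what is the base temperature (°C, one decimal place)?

14.5 °C

Linear rate model ⇒ the product D·(T − T_b) is constant across temperatures.
72.9·(18.6 − T_b) = 16.2·(32.9 − T_b)
T_b = (72.9·18.6 − 16.2·32.9) / (72.9 − 16.2) = 822.96 / 56.7 = 14.514 °C ≈ 14.5 °C.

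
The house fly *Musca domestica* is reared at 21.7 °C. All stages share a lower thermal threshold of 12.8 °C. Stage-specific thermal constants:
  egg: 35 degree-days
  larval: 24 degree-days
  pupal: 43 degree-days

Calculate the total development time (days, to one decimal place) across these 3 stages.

11.5 days

Daily accumulation at 21.7 °C = 21.7 − 12.8 = 8.9 DD/day.
Total K = 35 + 24 + 43 = 102 DD.
Total duration = 102 / 8.9 = 11.461 ≈ 11.5 days.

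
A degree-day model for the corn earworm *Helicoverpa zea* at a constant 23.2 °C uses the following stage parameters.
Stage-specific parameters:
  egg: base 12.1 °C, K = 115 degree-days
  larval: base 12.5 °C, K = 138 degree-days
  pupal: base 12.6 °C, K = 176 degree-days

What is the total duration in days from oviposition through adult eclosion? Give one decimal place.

egg: 115 / (23.2 − 12.1) = 115 / 11.1 = 10.360 d.
larval: 138 / (23.2 − 12.5) = 138 / 10.7 = 12.897 d.
pupal: 176 / (23.2 − 12.6) = 176 / 10.6 = 16.604 d.
Sum = 39.861 ≈ 39.9 days.

39.9 days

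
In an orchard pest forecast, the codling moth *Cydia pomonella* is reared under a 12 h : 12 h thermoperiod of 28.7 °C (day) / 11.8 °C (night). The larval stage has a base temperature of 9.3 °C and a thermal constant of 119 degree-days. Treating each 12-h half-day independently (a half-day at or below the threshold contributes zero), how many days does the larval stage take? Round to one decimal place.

10.9 days

Day half: max(0, 28.7 − 9.3) × 0.5 = 19.4 × 0.5 = 9.70 DD.
Night half: max(0, 11.8 − 9.3) × 0.5 = 2.5 × 0.5 = 1.25 DD.
Per 24 h: 10.95 DD/day.
Duration = 119 / 10.95 = 10.868 ≈ 10.9 days.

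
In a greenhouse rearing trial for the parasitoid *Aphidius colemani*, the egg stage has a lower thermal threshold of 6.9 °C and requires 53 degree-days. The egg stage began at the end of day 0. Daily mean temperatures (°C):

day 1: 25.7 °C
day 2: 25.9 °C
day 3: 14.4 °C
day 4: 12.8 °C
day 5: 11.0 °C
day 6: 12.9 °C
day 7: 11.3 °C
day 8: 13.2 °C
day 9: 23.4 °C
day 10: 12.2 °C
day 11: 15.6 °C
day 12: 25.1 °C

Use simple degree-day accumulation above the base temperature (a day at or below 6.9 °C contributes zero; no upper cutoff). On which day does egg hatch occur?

Daily DD above 6.9 °C: 18.8, 19.0, 7.5, 5.9, 4.1, 6.0, 4.4, 6.3, 16.5, 5.3, 8.7, 18.2.
Cumulative: 18.8, 37.8, 45.3, 51.2, 55.3, 61.3, 65.7, 72.0, 88.5, 93.8, 102.5, 120.7.
The total first reaches 53 DD on day 5.

day 5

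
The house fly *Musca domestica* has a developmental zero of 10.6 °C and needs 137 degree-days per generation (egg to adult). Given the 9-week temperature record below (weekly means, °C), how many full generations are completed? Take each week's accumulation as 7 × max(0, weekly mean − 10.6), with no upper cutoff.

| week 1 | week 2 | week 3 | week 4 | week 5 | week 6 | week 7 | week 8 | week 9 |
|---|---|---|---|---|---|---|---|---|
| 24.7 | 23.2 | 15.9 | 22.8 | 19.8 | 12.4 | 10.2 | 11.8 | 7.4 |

Weekly DD (7 × max(0, T̄ − 10.6)): 98.7, 88.2, 37.1, 85.4, 64.4, 12.6, 0.0, 8.4, 0.0.
Season total = 394.8 DD.
Complete generations = ⌊394.8 / 137⌋ = 2.

2 generations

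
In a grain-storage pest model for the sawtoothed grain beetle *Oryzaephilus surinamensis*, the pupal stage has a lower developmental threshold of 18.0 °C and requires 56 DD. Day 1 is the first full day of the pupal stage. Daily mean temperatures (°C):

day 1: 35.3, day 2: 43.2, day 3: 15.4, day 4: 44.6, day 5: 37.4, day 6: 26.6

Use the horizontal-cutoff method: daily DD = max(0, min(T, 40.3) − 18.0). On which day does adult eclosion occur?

Daily DD above 18.0 °C (capped at 22.3): 17.3, 22.3, 0.0, 22.3, 19.4, 8.6.
Cumulative: 17.3, 39.6, 39.6, 61.9, 81.3, 89.9.
The total first reaches 56 DD on day 4.

day 4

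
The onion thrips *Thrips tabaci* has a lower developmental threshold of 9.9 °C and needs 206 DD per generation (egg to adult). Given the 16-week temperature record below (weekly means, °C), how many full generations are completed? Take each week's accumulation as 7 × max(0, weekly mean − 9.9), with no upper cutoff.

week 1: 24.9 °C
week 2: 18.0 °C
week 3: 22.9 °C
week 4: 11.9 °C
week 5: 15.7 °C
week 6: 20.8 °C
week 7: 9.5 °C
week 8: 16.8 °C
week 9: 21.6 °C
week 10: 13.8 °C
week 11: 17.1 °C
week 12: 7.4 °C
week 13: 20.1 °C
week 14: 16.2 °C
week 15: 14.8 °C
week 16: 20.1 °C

3 generations

Weekly DD (7 × max(0, T̄ − 9.9)): 105.0, 56.7, 91.0, 14.0, 40.6, 76.3, 0.0, 48.3, 81.9, 27.3, 50.4, 0.0, 71.4, 44.1, 34.3, 71.4.
Season total = 812.7 DD.
Complete generations = ⌊812.7 / 206⌋ = 3.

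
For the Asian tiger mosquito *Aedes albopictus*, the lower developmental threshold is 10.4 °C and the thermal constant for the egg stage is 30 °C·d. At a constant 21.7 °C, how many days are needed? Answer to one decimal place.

Daily accumulation = 21.7 − 10.4 = 11.3 DD/day.
Duration = 30 / 11.3 = 2.655 ≈ 2.7 days.

2.7 days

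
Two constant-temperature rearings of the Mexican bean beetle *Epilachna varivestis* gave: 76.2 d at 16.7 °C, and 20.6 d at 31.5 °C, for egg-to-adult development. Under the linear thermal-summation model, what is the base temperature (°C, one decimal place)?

Equal thermal constants: D₁(T₁ − T_b) = D₂(T₂ − T_b).
76.2·(16.7 − T_b) = 20.6·(31.5 − T_b)
T_b = (76.2·16.7 − 20.6·31.5) / (76.2 − 20.6) = 623.64 / 55.6 = 11.217 °C ≈ 11.2 °C.

11.2 °C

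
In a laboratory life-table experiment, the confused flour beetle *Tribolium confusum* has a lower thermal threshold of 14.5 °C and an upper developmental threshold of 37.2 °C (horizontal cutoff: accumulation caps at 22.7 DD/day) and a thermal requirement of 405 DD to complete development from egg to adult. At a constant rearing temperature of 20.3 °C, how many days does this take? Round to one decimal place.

69.8 days

Daily accumulation = 20.3 − 14.5 = 5.8 DD/day.
Duration = 405 / 5.8 = 69.828 ≈ 69.8 days.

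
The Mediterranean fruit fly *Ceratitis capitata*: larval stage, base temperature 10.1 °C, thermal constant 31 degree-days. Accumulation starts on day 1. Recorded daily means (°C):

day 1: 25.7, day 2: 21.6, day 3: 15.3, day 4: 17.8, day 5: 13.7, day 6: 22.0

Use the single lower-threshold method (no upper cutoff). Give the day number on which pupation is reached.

day 3

Daily DD above 10.1 °C: 15.6, 11.5, 5.2, 7.7, 3.6, 11.9.
Cumulative: 15.6, 27.1, 32.3, 40.0, 43.6, 55.5.
The total first reaches 31 DD on day 3.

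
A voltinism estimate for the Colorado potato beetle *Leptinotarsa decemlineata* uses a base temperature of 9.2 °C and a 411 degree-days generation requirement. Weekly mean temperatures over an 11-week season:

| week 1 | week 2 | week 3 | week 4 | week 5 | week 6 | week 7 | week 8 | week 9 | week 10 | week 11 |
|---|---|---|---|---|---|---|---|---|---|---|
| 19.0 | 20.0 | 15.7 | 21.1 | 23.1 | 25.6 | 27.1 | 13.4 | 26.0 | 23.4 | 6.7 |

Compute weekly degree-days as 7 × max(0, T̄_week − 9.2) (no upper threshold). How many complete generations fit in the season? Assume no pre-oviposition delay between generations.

2 generations

Weekly DD (7 × max(0, T̄ − 9.2)): 68.6, 75.6, 45.5, 83.3, 97.3, 114.8, 125.3, 29.4, 117.6, 99.4, 0.0.
Season total = 856.8 DD.
Complete generations = ⌊856.8 / 411⌋ = 2.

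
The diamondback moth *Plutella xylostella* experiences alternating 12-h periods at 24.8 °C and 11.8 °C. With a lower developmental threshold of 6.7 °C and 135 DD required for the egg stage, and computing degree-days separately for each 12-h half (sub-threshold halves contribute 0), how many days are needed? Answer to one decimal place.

Day half: max(0, 24.8 − 6.7) × 0.5 = 18.1 × 0.5 = 9.05 DD.
Night half: max(0, 11.8 − 6.7) × 0.5 = 5.1 × 0.5 = 2.55 DD.
Per 24 h: 11.60 DD/day.
Duration = 135 / 11.60 = 11.638 ≈ 11.6 days.

11.6 days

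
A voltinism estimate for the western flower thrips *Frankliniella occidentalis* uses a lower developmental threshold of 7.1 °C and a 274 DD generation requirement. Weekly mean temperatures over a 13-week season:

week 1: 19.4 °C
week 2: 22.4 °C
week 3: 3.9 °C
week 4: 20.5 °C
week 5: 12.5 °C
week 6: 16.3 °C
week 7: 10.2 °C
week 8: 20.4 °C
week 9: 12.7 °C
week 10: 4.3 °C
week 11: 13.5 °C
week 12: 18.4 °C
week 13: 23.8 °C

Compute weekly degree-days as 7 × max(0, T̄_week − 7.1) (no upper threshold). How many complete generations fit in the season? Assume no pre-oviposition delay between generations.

Weekly DD (7 × max(0, T̄ − 7.1)): 86.1, 107.1, 0.0, 93.8, 37.8, 64.4, 21.7, 93.1, 39.2, 0.0, 44.8, 79.1, 116.9.
Season total = 784.0 DD.
Complete generations = ⌊784.0 / 274⌋ = 2.

2 generations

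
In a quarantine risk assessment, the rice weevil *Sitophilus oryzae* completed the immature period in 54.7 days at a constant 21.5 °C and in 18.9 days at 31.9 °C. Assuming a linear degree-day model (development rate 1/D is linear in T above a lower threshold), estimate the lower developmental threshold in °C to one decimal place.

16.0 °C

Under the model K = D·(T − T_b), so D₁·(T₁ − T_b) = D₂·(T₂ − T_b).
54.7·(21.5 − T_b) = 18.9·(31.9 − T_b)
T_b = (54.7·21.5 − 18.9·31.9) / (54.7 − 18.9) = 573.14 / 35.8 = 16.009 °C ≈ 16.0 °C.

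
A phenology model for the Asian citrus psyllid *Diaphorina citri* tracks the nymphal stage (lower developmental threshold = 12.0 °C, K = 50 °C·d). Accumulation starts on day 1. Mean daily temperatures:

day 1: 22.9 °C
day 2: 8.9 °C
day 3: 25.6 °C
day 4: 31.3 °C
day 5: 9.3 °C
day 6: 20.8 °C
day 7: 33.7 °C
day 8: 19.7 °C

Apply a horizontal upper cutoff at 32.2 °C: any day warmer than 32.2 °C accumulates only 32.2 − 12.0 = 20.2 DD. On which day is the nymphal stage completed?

day 6

Daily DD above 12.0 °C (capped at 20.2): 10.9, 0.0, 13.6, 19.3, 0.0, 8.8, 20.2, 7.7.
Cumulative: 10.9, 10.9, 24.5, 43.8, 43.8, 52.6, 72.8, 80.5.
The total first reaches 50 DD on day 6.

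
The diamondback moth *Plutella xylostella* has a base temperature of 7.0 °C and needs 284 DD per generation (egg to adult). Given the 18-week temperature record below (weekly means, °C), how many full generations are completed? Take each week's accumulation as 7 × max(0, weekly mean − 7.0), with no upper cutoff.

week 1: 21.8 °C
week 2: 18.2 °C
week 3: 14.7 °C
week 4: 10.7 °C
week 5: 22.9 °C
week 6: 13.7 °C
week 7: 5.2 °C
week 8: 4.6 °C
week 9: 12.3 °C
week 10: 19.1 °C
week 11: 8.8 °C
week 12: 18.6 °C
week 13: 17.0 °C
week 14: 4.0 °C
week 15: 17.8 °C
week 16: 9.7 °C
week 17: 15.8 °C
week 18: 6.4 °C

Weekly DD (7 × max(0, T̄ − 7.0)): 103.6, 78.4, 53.9, 25.9, 111.3, 46.9, 0.0, 0.0, 37.1, 84.7, 12.6, 81.2, 70.0, 0.0, 75.6, 18.9, 61.6, 0.0.
Season total = 861.7 DD.
Complete generations = ⌊861.7 / 284⌋ = 3.

3 generations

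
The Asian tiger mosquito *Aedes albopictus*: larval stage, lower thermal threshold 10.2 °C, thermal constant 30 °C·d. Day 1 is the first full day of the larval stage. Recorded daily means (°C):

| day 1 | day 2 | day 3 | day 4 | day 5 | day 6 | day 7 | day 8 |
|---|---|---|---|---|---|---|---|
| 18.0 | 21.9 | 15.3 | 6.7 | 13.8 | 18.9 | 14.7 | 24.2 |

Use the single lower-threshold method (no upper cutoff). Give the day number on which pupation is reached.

Daily DD above 10.2 °C: 7.8, 11.7, 5.1, 0.0, 3.6, 8.7, 4.5, 14.0.
Cumulative: 7.8, 19.5, 24.6, 24.6, 28.2, 36.9, 41.4, 55.4.
The total first reaches 30 DD on day 6.

day 6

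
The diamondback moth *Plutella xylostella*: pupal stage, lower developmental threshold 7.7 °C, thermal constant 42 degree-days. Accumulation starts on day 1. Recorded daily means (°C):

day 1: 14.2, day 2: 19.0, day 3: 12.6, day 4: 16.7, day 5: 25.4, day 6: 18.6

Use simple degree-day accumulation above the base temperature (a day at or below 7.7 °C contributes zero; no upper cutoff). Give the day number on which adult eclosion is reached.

day 5

Daily DD above 7.7 °C: 6.5, 11.3, 4.9, 9.0, 17.7, 10.9.
Cumulative: 6.5, 17.8, 22.7, 31.7, 49.4, 60.3.
The total first reaches 42 DD on day 5.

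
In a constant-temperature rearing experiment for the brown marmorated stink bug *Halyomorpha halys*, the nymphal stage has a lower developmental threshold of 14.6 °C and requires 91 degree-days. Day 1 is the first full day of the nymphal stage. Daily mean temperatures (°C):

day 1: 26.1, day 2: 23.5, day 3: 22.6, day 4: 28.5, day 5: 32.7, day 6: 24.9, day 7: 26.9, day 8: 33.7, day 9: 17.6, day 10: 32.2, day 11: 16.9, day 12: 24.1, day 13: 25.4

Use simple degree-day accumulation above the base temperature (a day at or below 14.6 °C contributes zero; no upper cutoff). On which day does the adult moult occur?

day 8

Daily DD above 14.6 °C: 11.5, 8.9, 8.0, 13.9, 18.1, 10.3, 12.3, 19.1, 3.0, 17.6, 2.3, 9.5, 10.8.
Cumulative: 11.5, 20.4, 28.4, 42.3, 60.4, 70.7, 83.0, 102.1, 105.1, 122.7, 125.0, 134.5, 145.3.
The total first reaches 91 DD on day 8.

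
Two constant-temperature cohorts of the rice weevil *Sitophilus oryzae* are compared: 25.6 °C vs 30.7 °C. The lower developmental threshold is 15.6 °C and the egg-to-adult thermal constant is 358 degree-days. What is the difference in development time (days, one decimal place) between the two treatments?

12.1 days

At 25.6 °C: 358 / (25.6 − 15.6) = 358 / 10.0 = 35.800 d.
At 30.7 °C: 358 / (30.7 − 15.6) = 358 / 15.1 = 23.709 d.
Difference = |35.800 − 23.709| = 12.091 ≈ 12.1 days.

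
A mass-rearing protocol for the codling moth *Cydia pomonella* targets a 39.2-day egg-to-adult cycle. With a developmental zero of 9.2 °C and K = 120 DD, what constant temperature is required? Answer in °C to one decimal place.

Required daily accumulation = 120 / 39.2 = 3.061 DD/day.
T = T_base + 3.061 = 9.2 + 3.061 = 12.261 ≈ 12.3 °C.

12.3 °C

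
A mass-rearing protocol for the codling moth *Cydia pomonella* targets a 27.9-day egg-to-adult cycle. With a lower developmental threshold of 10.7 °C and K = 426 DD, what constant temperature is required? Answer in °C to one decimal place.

Required daily accumulation = 426 / 27.9 = 15.269 DD/day.
T = T_base + 15.269 = 10.7 + 15.269 = 25.969 ≈ 26.0 °C.

26.0 °C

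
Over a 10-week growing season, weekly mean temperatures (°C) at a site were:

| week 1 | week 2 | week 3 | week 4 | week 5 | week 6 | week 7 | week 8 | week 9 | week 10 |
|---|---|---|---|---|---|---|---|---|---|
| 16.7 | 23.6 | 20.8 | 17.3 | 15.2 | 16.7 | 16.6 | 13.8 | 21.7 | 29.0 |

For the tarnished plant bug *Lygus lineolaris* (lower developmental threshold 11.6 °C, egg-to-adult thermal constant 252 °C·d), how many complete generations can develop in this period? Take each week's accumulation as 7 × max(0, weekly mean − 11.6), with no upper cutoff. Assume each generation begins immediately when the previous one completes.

Weekly DD (7 × max(0, T̄ − 11.6)): 35.7, 84.0, 64.4, 39.9, 25.2, 35.7, 35.0, 15.4, 70.7, 121.8.
Season total = 527.8 DD.
Complete generations = ⌊527.8 / 252⌋ = 2.

2 generations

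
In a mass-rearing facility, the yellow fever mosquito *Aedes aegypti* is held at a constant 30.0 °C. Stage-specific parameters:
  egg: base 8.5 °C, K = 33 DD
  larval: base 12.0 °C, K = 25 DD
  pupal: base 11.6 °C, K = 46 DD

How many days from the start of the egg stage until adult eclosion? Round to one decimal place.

5.4 days

egg: 33 / (30.0 − 8.5) = 33 / 21.5 = 1.535 d.
larval: 25 / (30.0 − 12.0) = 25 / 18.0 = 1.389 d.
pupal: 46 / (30.0 − 11.6) = 46 / 18.4 = 2.500 d.
Sum = 5.424 ≈ 5.4 days.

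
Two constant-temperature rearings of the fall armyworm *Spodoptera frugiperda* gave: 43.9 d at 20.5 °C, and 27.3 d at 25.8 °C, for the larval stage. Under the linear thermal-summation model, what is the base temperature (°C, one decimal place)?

11.8 °C

Linear rate model ⇒ the product D·(T − T_b) is constant across temperatures.
43.9·(20.5 − T_b) = 27.3·(25.8 − T_b)
T_b = (43.9·20.5 − 27.3·25.8) / (43.9 − 27.3) = 195.61 / 16.6 = 11.784 °C ≈ 11.8 °C.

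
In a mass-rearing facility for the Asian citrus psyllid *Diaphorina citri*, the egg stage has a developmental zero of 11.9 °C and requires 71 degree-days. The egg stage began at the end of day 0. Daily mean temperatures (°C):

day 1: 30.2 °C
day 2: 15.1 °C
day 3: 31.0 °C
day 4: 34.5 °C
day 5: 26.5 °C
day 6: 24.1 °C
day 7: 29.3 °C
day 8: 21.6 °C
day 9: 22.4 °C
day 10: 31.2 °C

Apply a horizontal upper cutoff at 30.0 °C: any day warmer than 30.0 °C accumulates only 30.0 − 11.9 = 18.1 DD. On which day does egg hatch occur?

day 5

Daily DD above 11.9 °C (capped at 18.1): 18.1, 3.2, 18.1, 18.1, 14.6, 12.2, 17.4, 9.7, 10.5, 18.1.
Cumulative: 18.1, 21.3, 39.4, 57.5, 72.1, 84.3, 101.7, 111.4, 121.9, 140.0.
The total first reaches 71 DD on day 5.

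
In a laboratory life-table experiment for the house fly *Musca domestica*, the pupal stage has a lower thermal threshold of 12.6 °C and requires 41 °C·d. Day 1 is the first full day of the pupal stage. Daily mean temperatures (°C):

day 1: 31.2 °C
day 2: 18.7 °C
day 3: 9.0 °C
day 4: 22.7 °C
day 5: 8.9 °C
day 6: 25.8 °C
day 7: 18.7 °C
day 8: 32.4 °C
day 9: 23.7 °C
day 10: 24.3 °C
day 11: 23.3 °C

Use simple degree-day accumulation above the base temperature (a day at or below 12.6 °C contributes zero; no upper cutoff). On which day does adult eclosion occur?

day 6

Daily DD above 12.6 °C: 18.6, 6.1, 0.0, 10.1, 0.0, 13.2, 6.1, 19.8, 11.1, 11.7, 10.7.
Cumulative: 18.6, 24.7, 24.7, 34.8, 34.8, 48.0, 54.1, 73.9, 85.0, 96.7, 107.4.
The total first reaches 41 DD on day 6.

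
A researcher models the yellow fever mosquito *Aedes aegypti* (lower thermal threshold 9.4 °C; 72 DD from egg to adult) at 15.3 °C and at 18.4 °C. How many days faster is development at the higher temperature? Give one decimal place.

4.2 days

At 15.3 °C: 72 / (15.3 − 9.4) = 72 / 5.9 = 12.203 d.
At 18.4 °C: 72 / (18.4 − 9.4) = 72 / 9.0 = 8.000 d.
Difference = |12.203 − 8.000| = 4.203 ≈ 4.2 days.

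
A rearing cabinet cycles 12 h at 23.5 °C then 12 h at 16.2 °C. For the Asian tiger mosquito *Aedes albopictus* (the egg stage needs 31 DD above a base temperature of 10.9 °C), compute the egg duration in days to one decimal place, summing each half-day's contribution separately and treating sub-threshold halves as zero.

3.5 days

Day half: max(0, 23.5 − 10.9) × 0.5 = 12.6 × 0.5 = 6.30 DD.
Night half: max(0, 16.2 − 10.9) × 0.5 = 5.3 × 0.5 = 2.65 DD.
Per 24 h: 8.95 DD/day.
Duration = 31 / 8.95 = 3.464 ≈ 3.5 days.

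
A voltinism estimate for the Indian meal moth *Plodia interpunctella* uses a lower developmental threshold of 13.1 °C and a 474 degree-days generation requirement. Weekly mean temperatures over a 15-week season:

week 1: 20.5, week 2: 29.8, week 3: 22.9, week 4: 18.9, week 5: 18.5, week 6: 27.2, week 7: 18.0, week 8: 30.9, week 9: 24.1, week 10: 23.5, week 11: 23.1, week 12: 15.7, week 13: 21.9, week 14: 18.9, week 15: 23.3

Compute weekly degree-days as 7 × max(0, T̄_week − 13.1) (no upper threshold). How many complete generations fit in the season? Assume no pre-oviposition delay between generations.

2 generations

Weekly DD (7 × max(0, T̄ − 13.1)): 51.8, 116.9, 68.6, 40.6, 37.8, 98.7, 34.3, 124.6, 77.0, 72.8, 70.0, 18.2, 61.6, 40.6, 71.4.
Season total = 984.9 DD.
Complete generations = ⌊984.9 / 474⌋ = 2.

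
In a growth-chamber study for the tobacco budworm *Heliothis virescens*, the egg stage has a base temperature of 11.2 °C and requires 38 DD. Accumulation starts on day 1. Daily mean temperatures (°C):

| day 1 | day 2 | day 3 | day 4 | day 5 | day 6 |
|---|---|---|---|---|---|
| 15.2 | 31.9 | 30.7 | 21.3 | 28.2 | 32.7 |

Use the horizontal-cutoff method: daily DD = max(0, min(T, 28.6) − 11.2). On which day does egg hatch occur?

Daily DD above 11.2 °C (capped at 17.4): 4.0, 17.4, 17.4, 10.1, 17.0, 17.4.
Cumulative: 4.0, 21.4, 38.8, 48.9, 65.9, 83.3.
The total first reaches 38 DD on day 3.

day 3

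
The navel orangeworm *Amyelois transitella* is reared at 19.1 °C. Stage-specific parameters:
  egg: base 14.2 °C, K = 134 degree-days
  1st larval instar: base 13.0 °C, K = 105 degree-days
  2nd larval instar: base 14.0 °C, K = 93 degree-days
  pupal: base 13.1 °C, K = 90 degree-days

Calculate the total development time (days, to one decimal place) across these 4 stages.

77.8 days

egg: 134 / (19.1 − 14.2) = 134 / 4.9 = 27.347 d.
1st larval instar: 105 / (19.1 − 13.0) = 105 / 6.1 = 17.213 d.
2nd larval instar: 93 / (19.1 − 14.0) = 93 / 5.1 = 18.235 d.
pupal: 90 / (19.1 − 13.1) = 90 / 6.0 = 15.000 d.
Sum = 77.795 ≈ 77.8 days.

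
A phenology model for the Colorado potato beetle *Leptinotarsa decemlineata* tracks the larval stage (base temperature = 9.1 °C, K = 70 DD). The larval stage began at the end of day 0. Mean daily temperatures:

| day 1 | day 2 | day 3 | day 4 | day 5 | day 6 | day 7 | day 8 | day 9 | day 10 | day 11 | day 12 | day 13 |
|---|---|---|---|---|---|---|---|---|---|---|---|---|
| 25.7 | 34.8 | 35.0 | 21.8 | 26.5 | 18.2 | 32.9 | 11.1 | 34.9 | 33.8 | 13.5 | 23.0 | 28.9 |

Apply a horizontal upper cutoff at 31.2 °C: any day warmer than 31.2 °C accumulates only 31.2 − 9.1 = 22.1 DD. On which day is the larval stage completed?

day 4

Daily DD above 9.1 °C (capped at 22.1): 16.6, 22.1, 22.1, 12.7, 17.4, 9.1, 22.1, 2.0, 22.1, 22.1, 4.4, 13.9, 19.8.
Cumulative: 16.6, 38.7, 60.8, 73.5, 90.9, 100.0, 122.1, 124.1, 146.2, 168.3, 172.7, 186.6, 206.4.
The total first reaches 70 DD on day 4.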